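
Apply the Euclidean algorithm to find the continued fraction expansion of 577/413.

[1; 2, 1, 1, 13, 6]

Run the Euclidean algorithm on 577 and 413; the successive quotients are the partial quotients a_0, a_1, ... (each step inverts the fractional part left over by the previous one):
  577 = 1*413 + 164, so a_0 = 1.
  413 = 2*164 + 85, so a_1 = 2.
  164 = 1*85 + 79, so a_2 = 1.
  85 = 1*79 + 6, so a_3 = 1.
  79 = 13*6 + 1, so a_4 = 13.
  6 = 6*1 + 0, so a_5 = 6.
The remainder reaches 0 after 6 divisions, so the expansion has 6 partial quotients, read off in order.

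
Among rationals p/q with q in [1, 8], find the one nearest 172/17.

Expand x = 172/17 as a continued fraction with the Euclidean algorithm:
  172 = 10*17 + 2, so a_0 = 10.
  17 = 8*2 + 1, so a_1 = 8.
  2 = 2*1 + 0, so a_2 = 2.
so x = [10; 8, 2].
Convergents (p_i = a_i*p_{i-1} + p_{i-2}, q_i = a_i*q_{i-1} + q_{i-2} with p_{-2}=0, p_{-1}=1, q_{-2}=1, q_{-1}=0), until the denominator exceeds 8:
  i=0: a_0=10, p_0 = 10*1 + 0 = 10, q_0 = 10*0 + 1 = 1.
  i=1: a_1=8, p_1 = 8*10 + 1 = 81, q_1 = 8*1 + 0 = 8.
  i=2: a_2=2, p_2 = 2*81 + 10 = 172, q_2 = 2*8 + 1 = 17.
q_2 = 17 > 8, so the last convergent with denominator <= 8 is p_1/q_1 = 81/8.
The closest fraction with denominator <= 8 is either p_1/q_1 or the intermediate fraction (k*p_1 + p_0)/(k*q_1 + q_0) with the largest k >= 1 whose denominator stays <= 8; these approach x as k grows, and every other convergent or intermediate fraction in range is farther away.
Largest k: floor((8 - q_0)/q_1) = floor((8 - 1)/8) = 0.
Since k = 0, no intermediate fraction beyond p_1/q_1 has denominator <= 8, so the convergent 81/8 is the closest (its error is |172*8 - 81*17|/(17*8) = 1/136).

81/8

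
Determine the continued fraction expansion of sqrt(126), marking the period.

Write x_i = (sqrt(126) + m_i)/d_i with (m_0, d_0) = (0, 1). a_0 = floor(sqrt(126)) = 11, since 11^2 = 121 <= 126 < 144 = 12^2.
Iterate m_{i+1} = d_i*a_i - m_i, d_{i+1} = (126 - m_{i+1}^2)/d_i, a_{i+1} = floor((a_0 + m_{i+1})/d_{i+1}):
  m_1 = 1*11 - 0 = 11, d_1 = (126 - 11^2)/1 = 5/1 = 5, a_1 = floor((11 + 11)/5) = 4.
  m_2 = 5*4 - 11 = 9, d_2 = (126 - 9^2)/5 = 45/5 = 9, a_2 = floor((11 + 9)/9) = 2.
  m_3 = 9*2 - 9 = 9, d_3 = (126 - 9^2)/9 = 45/9 = 5, a_3 = floor((11 + 9)/5) = 4.
  m_4 = 5*4 - 9 = 11, d_4 = (126 - 11^2)/5 = 5/5 = 1, a_4 = floor((11 + 11)/1) = 22.
  m_5 = 1*22 - 11 = 11, d_5 = (126 - 11^2)/1 = 5/1 = 5: (m_5, d_5) = (m_1, d_1) = (11, 5), so from here the quotients repeat a_1, ..., a_4; the period length is 4.
Hence the expansion of sqrt(126) is a_0 = 11 followed by the repeating block 4, 2, 4, 22 (period 4).

[11; (4, 2, 4, 22)]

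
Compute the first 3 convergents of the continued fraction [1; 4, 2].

1/1, 5/4, 11/9

Using the convergent recurrence p_i = a_i*p_{i-1} + p_{i-2}, q_i = a_i*q_{i-1} + q_{i-2} with p_{-2}=0, p_{-1}=1, q_{-2}=1, q_{-1}=0:
  i=0: a_0=1, p_0 = 1*1 + 0 = 1, q_0 = 1*0 + 1 = 1.
  i=1: a_1=4, p_1 = 4*1 + 1 = 5, q_1 = 4*1 + 0 = 4.
  i=2: a_2=2, p_2 = 2*5 + 1 = 11, q_2 = 2*4 + 1 = 9.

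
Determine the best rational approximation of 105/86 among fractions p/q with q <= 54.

61/50

Expand x = 105/86 as a continued fraction with the Euclidean algorithm:
  105 = 1*86 + 19, so a_0 = 1.
  86 = 4*19 + 10, so a_1 = 4.
  19 = 1*10 + 9, so a_2 = 1.
  10 = 1*9 + 1, so a_3 = 1.
  9 = 9*1 + 0, so a_4 = 9.
so x = [1; 4, 1, 1, 9].
Convergents (p_i = a_i*p_{i-1} + p_{i-2}, q_i = a_i*q_{i-1} + q_{i-2} with p_{-2}=0, p_{-1}=1, q_{-2}=1, q_{-1}=0), until the denominator exceeds 54:
  i=0: a_0=1, p_0 = 1*1 + 0 = 1, q_0 = 1*0 + 1 = 1.
  i=1: a_1=4, p_1 = 4*1 + 1 = 5, q_1 = 4*1 + 0 = 4.
  i=2: a_2=1, p_2 = 1*5 + 1 = 6, q_2 = 1*4 + 1 = 5.
  i=3: a_3=1, p_3 = 1*6 + 5 = 11, q_3 = 1*5 + 4 = 9.
  i=4: a_4=9, p_4 = 9*11 + 6 = 105, q_4 = 9*9 + 5 = 86.
q_4 = 86 > 54, so the last convergent with denominator <= 54 is p_3/q_3 = 11/9.
The closest fraction with denominator <= 54 is either p_3/q_3 or the intermediate fraction (k*p_3 + p_2)/(k*q_3 + q_2) with the largest k >= 1 whose denominator stays <= 54; these approach x as k grows, and every other convergent or intermediate fraction in range is farther away.
Largest k: floor((54 - q_2)/q_3) = floor((54 - 5)/9) = 5.
That gives (5*11 + 6)/(5*9 + 5) = 61/50.
Compare the errors: |x - 11/9| = |105*9 - 11*86|/(86*9) = 1/774, and |x - 61/50| = |105*50 - 61*86|/(86*50) = 4/4300.
Cross-multiplying, 4*774 = 3096 < 4300 = 1*4300, so 4/4300 is smaller: the intermediate fraction 61/50 is closer to x than 11/9.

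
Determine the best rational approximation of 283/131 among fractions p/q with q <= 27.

54/25

Expand x = 283/131 as a continued fraction with the Euclidean algorithm:
  283 = 2*131 + 21, so a_0 = 2.
  131 = 6*21 + 5, so a_1 = 6.
  21 = 4*5 + 1, so a_2 = 4.
  5 = 5*1 + 0, so a_3 = 5.
so x = [2; 6, 4, 5].
Convergents (p_i = a_i*p_{i-1} + p_{i-2}, q_i = a_i*q_{i-1} + q_{i-2} with p_{-2}=0, p_{-1}=1, q_{-2}=1, q_{-1}=0), until the denominator exceeds 27:
  i=0: a_0=2, p_0 = 2*1 + 0 = 2, q_0 = 2*0 + 1 = 1.
  i=1: a_1=6, p_1 = 6*2 + 1 = 13, q_1 = 6*1 + 0 = 6.
  i=2: a_2=4, p_2 = 4*13 + 2 = 54, q_2 = 4*6 + 1 = 25.
  i=3: a_3=5, p_3 = 5*54 + 13 = 283, q_3 = 5*25 + 6 = 131.
q_3 = 131 > 27, so the last convergent with denominator <= 27 is p_2/q_2 = 54/25.
The closest fraction with denominator <= 27 is either p_2/q_2 or the intermediate fraction (k*p_2 + p_1)/(k*q_2 + q_1) with the largest k >= 1 whose denominator stays <= 27; these approach x as k grows, and every other convergent or intermediate fraction in range is farther away.
Largest k: floor((27 - q_1)/q_2) = floor((27 - 6)/25) = 0.
Since k = 0, no intermediate fraction beyond p_2/q_2 has denominator <= 27, so the convergent 54/25 is the closest (its error is |283*25 - 54*131|/(131*25) = 1/3275).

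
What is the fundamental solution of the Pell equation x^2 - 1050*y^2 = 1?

(x, y) = (8749, 270)

First expand sqrt(1050) as a continued fraction. With x_i = (sqrt(1050) + m_i)/d_i and (m_0, d_0) = (0, 1): a_0 = floor(sqrt(1050)) = 32, since 32^2 = 1024 <= 1050 < 1089 = 33^2.
Iterate m_{i+1} = d_i*a_i - m_i, d_{i+1} = (1050 - m_{i+1}^2)/d_i, a_{i+1} = floor((a_0 + m_{i+1})/d_{i+1}):
  m_1 = 1*32 - 0 = 32, d_1 = (1050 - 32^2)/1 = 26/1 = 26, a_1 = floor((32 + 32)/26) = 2.
  m_2 = 26*2 - 32 = 20, d_2 = (1050 - 20^2)/26 = 650/26 = 25, a_2 = floor((32 + 20)/25) = 2.
  m_3 = 25*2 - 20 = 30, d_3 = (1050 - 30^2)/25 = 150/25 = 6, a_3 = floor((32 + 30)/6) = 10.
  m_4 = 6*10 - 30 = 30, d_4 = (1050 - 30^2)/6 = 150/6 = 25, a_4 = floor((32 + 30)/25) = 2.
  m_5 = 25*2 - 30 = 20, d_5 = (1050 - 20^2)/25 = 650/25 = 26, a_5 = floor((32 + 20)/26) = 2.
  m_6 = 26*2 - 20 = 32, d_6 = (1050 - 32^2)/26 = 26/26 = 1, a_6 = floor((32 + 32)/1) = 64.
  m_7 = 1*64 - 32 = 32, d_7 = (1050 - 32^2)/1 = 26/1 = 26: (m_7, d_7) = (m_1, d_1) = (32, 26), so from here the quotients repeat a_1, ..., a_6; the period length is 6.
So sqrt(1050) = [32; (2, 2, 10, 2, 2, 64)] with period length k = 6.
k is even, so the fundamental solution of x^2 - 1050y^2 = 1 is (p_{k-1}, q_{k-1}) = (p_5, q_5); compute convergents through index 5.
Convergents (p_i = a_i*p_{i-1} + p_{i-2}, q_i = a_i*q_{i-1} + q_{i-2} with p_{-2}=0, p_{-1}=1, q_{-2}=1, q_{-1}=0):
  i=0: a_0=32, p_0 = 32*1 + 0 = 32, q_0 = 32*0 + 1 = 1.
  i=1: a_1=2, p_1 = 2*32 + 1 = 65, q_1 = 2*1 + 0 = 2.
  i=2: a_2=2, p_2 = 2*65 + 32 = 162, q_2 = 2*2 + 1 = 5.
  i=3: a_3=10, p_3 = 10*162 + 65 = 1685, q_3 = 10*5 + 2 = 52.
  i=4: a_4=2, p_4 = 2*1685 + 162 = 3532, q_4 = 2*52 + 5 = 109.
  i=5: a_5=2, p_5 = 2*3532 + 1685 = 8749, q_5 = 2*109 + 52 = 270.
Check: 8749^2 - 1050*270^2 = 76545001 - 76545000 = 1, so (x, y) = (8749, 270) solves the equation, and by the theorem it is the least positive solution.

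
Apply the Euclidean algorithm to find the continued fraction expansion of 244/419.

[0; 1, 1, 2, 1, 1, 6, 2, 2]

Run the Euclidean algorithm on 244 and 419; the successive quotients are the partial quotients a_0, a_1, ... (each step inverts the fractional part left over by the previous one):
  244 = 0*419 + 244, so a_0 = 0.
  419 = 1*244 + 175, so a_1 = 1.
  244 = 1*175 + 69, so a_2 = 1.
  175 = 2*69 + 37, so a_3 = 2.
  69 = 1*37 + 32, so a_4 = 1.
  37 = 1*32 + 5, so a_5 = 1.
  32 = 6*5 + 2, so a_6 = 6.
  5 = 2*2 + 1, so a_7 = 2.
  2 = 2*1 + 0, so a_8 = 2.
The remainder reaches 0 after 9 divisions, so the expansion has 9 partial quotients, read off in order.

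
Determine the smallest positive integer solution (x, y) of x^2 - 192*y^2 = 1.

First expand sqrt(192) as a continued fraction. With x_i = (sqrt(192) + m_i)/d_i and (m_0, d_0) = (0, 1): a_0 = floor(sqrt(192)) = 13, since 13^2 = 169 <= 192 < 196 = 14^2.
Iterate m_{i+1} = d_i*a_i - m_i, d_{i+1} = (192 - m_{i+1}^2)/d_i, a_{i+1} = floor((a_0 + m_{i+1})/d_{i+1}):
  m_1 = 1*13 - 0 = 13, d_1 = (192 - 13^2)/1 = 23/1 = 23, a_1 = floor((13 + 13)/23) = 1.
  m_2 = 23*1 - 13 = 10, d_2 = (192 - 10^2)/23 = 92/23 = 4, a_2 = floor((13 + 10)/4) = 5.
  m_3 = 4*5 - 10 = 10, d_3 = (192 - 10^2)/4 = 92/4 = 23, a_3 = floor((13 + 10)/23) = 1.
  m_4 = 23*1 - 10 = 13, d_4 = (192 - 13^2)/23 = 23/23 = 1, a_4 = floor((13 + 13)/1) = 26.
  m_5 = 1*26 - 13 = 13, d_5 = (192 - 13^2)/1 = 23/1 = 23: (m_5, d_5) = (m_1, d_1) = (13, 23), so from here the quotients repeat a_1, ..., a_4; the period length is 4.
So sqrt(192) = [13; (1, 5, 1, 26)] with period length k = 4.
k is even, so the fundamental solution of x^2 - 192y^2 = 1 is (p_{k-1}, q_{k-1}) = (p_3, q_3); compute convergents through index 3.
Convergents (p_i = a_i*p_{i-1} + p_{i-2}, q_i = a_i*q_{i-1} + q_{i-2} with p_{-2}=0, p_{-1}=1, q_{-2}=1, q_{-1}=0):
  i=0: a_0=13, p_0 = 13*1 + 0 = 13, q_0 = 13*0 + 1 = 1.
  i=1: a_1=1, p_1 = 1*13 + 1 = 14, q_1 = 1*1 + 0 = 1.
  i=2: a_2=5, p_2 = 5*14 + 13 = 83, q_2 = 5*1 + 1 = 6.
  i=3: a_3=1, p_3 = 1*83 + 14 = 97, q_3 = 1*6 + 1 = 7.
Check: 97^2 - 192*7^2 = 9409 - 9408 = 1, so (x, y) = (97, 7) solves the equation, and by the theorem it is the least positive solution.

(x, y) = (97, 7)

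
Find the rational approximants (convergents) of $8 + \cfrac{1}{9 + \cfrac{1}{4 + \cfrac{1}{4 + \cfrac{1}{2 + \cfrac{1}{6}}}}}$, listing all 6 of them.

Using the convergent recurrence p_i = a_i*p_{i-1} + p_{i-2}, q_i = a_i*q_{i-1} + q_{i-2} with p_{-2}=0, p_{-1}=1, q_{-2}=1, q_{-1}=0:
  i=0: a_0=8, p_0 = 8*1 + 0 = 8, q_0 = 8*0 + 1 = 1.
  i=1: a_1=9, p_1 = 9*8 + 1 = 73, q_1 = 9*1 + 0 = 9.
  i=2: a_2=4, p_2 = 4*73 + 8 = 300, q_2 = 4*9 + 1 = 37.
  i=3: a_3=4, p_3 = 4*300 + 73 = 1273, q_3 = 4*37 + 9 = 157.
  i=4: a_4=2, p_4 = 2*1273 + 300 = 2846, q_4 = 2*157 + 37 = 351.
  i=5: a_5=6, p_5 = 6*2846 + 1273 = 18349, q_5 = 6*351 + 157 = 2263.

8/1, 73/9, 300/37, 1273/157, 2846/351, 18349/2263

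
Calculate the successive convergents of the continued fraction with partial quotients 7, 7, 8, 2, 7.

7/1, 50/7, 407/57, 864/121, 6455/904

Using the convergent recurrence p_i = a_i*p_{i-1} + p_{i-2}, q_i = a_i*q_{i-1} + q_{i-2} with p_{-2}=0, p_{-1}=1, q_{-2}=1, q_{-1}=0:
  i=0: a_0=7, p_0 = 7*1 + 0 = 7, q_0 = 7*0 + 1 = 1.
  i=1: a_1=7, p_1 = 7*7 + 1 = 50, q_1 = 7*1 + 0 = 7.
  i=2: a_2=8, p_2 = 8*50 + 7 = 407, q_2 = 8*7 + 1 = 57.
  i=3: a_3=2, p_3 = 2*407 + 50 = 864, q_3 = 2*57 + 7 = 121.
  i=4: a_4=7, p_4 = 7*864 + 407 = 6455, q_4 = 7*121 + 57 = 904.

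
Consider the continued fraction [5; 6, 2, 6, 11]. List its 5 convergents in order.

Using the convergent recurrence p_i = a_i*p_{i-1} + p_{i-2}, q_i = a_i*q_{i-1} + q_{i-2} with p_{-2}=0, p_{-1}=1, q_{-2}=1, q_{-1}=0:
  i=0: a_0=5, p_0 = 5*1 + 0 = 5, q_0 = 5*0 + 1 = 1.
  i=1: a_1=6, p_1 = 6*5 + 1 = 31, q_1 = 6*1 + 0 = 6.
  i=2: a_2=2, p_2 = 2*31 + 5 = 67, q_2 = 2*6 + 1 = 13.
  i=3: a_3=6, p_3 = 6*67 + 31 = 433, q_3 = 6*13 + 6 = 84.
  i=4: a_4=11, p_4 = 11*433 + 67 = 4830, q_4 = 11*84 + 13 = 937.

5/1, 31/6, 67/13, 433/84, 4830/937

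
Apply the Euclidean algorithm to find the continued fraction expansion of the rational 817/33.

Run the Euclidean algorithm on 817 and 33; the successive quotients are the partial quotients a_0, a_1, ... (each step inverts the fractional part left over by the previous one):
  817 = 24*33 + 25, so a_0 = 24.
  33 = 1*25 + 8, so a_1 = 1.
  25 = 3*8 + 1, so a_2 = 3.
  8 = 8*1 + 0, so a_3 = 8.
The remainder reaches 0 after 4 divisions, so the expansion has 4 partial quotients, read off in order.

[24; 1, 3, 8]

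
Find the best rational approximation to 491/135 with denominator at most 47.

Expand x = 491/135 as a continued fraction with the Euclidean algorithm:
  491 = 3*135 + 86, so a_0 = 3.
  135 = 1*86 + 49, so a_1 = 1.
  86 = 1*49 + 37, so a_2 = 1.
  49 = 1*37 + 12, so a_3 = 1.
  37 = 3*12 + 1, so a_4 = 3.
  12 = 12*1 + 0, so a_5 = 12.
so x = [3; 1, 1, 1, 3, 12].
Convergents (p_i = a_i*p_{i-1} + p_{i-2}, q_i = a_i*q_{i-1} + q_{i-2} with p_{-2}=0, p_{-1}=1, q_{-2}=1, q_{-1}=0), until the denominator exceeds 47:
  i=0: a_0=3, p_0 = 3*1 + 0 = 3, q_0 = 3*0 + 1 = 1.
  i=1: a_1=1, p_1 = 1*3 + 1 = 4, q_1 = 1*1 + 0 = 1.
  i=2: a_2=1, p_2 = 1*4 + 3 = 7, q_2 = 1*1 + 1 = 2.
  i=3: a_3=1, p_3 = 1*7 + 4 = 11, q_3 = 1*2 + 1 = 3.
  i=4: a_4=3, p_4 = 3*11 + 7 = 40, q_4 = 3*3 + 2 = 11.
  i=5: a_5=12, p_5 = 12*40 + 11 = 491, q_5 = 12*11 + 3 = 135.
q_5 = 135 > 47, so the last convergent with denominator <= 47 is p_4/q_4 = 40/11.
The closest fraction with denominator <= 47 is either p_4/q_4 or the intermediate fraction (k*p_4 + p_3)/(k*q_4 + q_3) with the largest k >= 1 whose denominator stays <= 47; these approach x as k grows, and every other convergent or intermediate fraction in range is farther away.
Largest k: floor((47 - q_3)/q_4) = floor((47 - 3)/11) = 4.
That gives (4*40 + 11)/(4*11 + 3) = 171/47.
Compare the errors: |x - 40/11| = |491*11 - 40*135|/(135*11) = 1/1485, and |x - 171/47| = |491*47 - 171*135|/(135*47) = 8/6345.
Cross-multiplying, 1*6345 = 6345 < 11880 = 8*1485, so 1/1485 is smaller: the convergent 40/11 is closer to x than 171/47.

40/11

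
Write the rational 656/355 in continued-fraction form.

Run the Euclidean algorithm on 656 and 355; the successive quotients are the partial quotients a_0, a_1, ... (each step inverts the fractional part left over by the previous one):
  656 = 1*355 + 301, so a_0 = 1.
  355 = 1*301 + 54, so a_1 = 1.
  301 = 5*54 + 31, so a_2 = 5.
  54 = 1*31 + 23, so a_3 = 1.
  31 = 1*23 + 8, so a_4 = 1.
  23 = 2*8 + 7, so a_5 = 2.
  8 = 1*7 + 1, so a_6 = 1.
  7 = 7*1 + 0, so a_7 = 7.
The remainder reaches 0 after 8 divisions, so the expansion has 8 partial quotients, read off in order.

[1; 1, 5, 1, 1, 2, 1, 7]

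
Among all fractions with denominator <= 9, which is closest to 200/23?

61/7

Expand x = 200/23 as a continued fraction with the Euclidean algorithm:
  200 = 8*23 + 16, so a_0 = 8.
  23 = 1*16 + 7, so a_1 = 1.
  16 = 2*7 + 2, so a_2 = 2.
  7 = 3*2 + 1, so a_3 = 3.
  2 = 2*1 + 0, so a_4 = 2.
so x = [8; 1, 2, 3, 2].
Convergents (p_i = a_i*p_{i-1} + p_{i-2}, q_i = a_i*q_{i-1} + q_{i-2} with p_{-2}=0, p_{-1}=1, q_{-2}=1, q_{-1}=0), until the denominator exceeds 9:
  i=0: a_0=8, p_0 = 8*1 + 0 = 8, q_0 = 8*0 + 1 = 1.
  i=1: a_1=1, p_1 = 1*8 + 1 = 9, q_1 = 1*1 + 0 = 1.
  i=2: a_2=2, p_2 = 2*9 + 8 = 26, q_2 = 2*1 + 1 = 3.
  i=3: a_3=3, p_3 = 3*26 + 9 = 87, q_3 = 3*3 + 1 = 10.
q_3 = 10 > 9, so the last convergent with denominator <= 9 is p_2/q_2 = 26/3.
The closest fraction with denominator <= 9 is either p_2/q_2 or the intermediate fraction (k*p_2 + p_1)/(k*q_2 + q_1) with the largest k >= 1 whose denominator stays <= 9; these approach x as k grows, and every other convergent or intermediate fraction in range is farther away.
Largest k: floor((9 - q_1)/q_2) = floor((9 - 1)/3) = 2.
That gives (2*26 + 9)/(2*3 + 1) = 61/7.
Compare the errors: |x - 26/3| = |200*3 - 26*23|/(23*3) = 2/69, and |x - 61/7| = |200*7 - 61*23|/(23*7) = 3/161.
Cross-multiplying, 3*69 = 207 < 322 = 2*161, so 3/161 is smaller: the intermediate fraction 61/7 is closer to x than 26/3.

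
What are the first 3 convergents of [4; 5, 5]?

4/1, 21/5, 109/26

Using the convergent recurrence p_i = a_i*p_{i-1} + p_{i-2}, q_i = a_i*q_{i-1} + q_{i-2} with p_{-2}=0, p_{-1}=1, q_{-2}=1, q_{-1}=0:
  i=0: a_0=4, p_0 = 4*1 + 0 = 4, q_0 = 4*0 + 1 = 1.
  i=1: a_1=5, p_1 = 5*4 + 1 = 21, q_1 = 5*1 + 0 = 5.
  i=2: a_2=5, p_2 = 5*21 + 4 = 109, q_2 = 5*5 + 1 = 26.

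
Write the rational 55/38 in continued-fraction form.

Run the Euclidean algorithm on 55 and 38; the successive quotients are the partial quotients a_0, a_1, ... (each step inverts the fractional part left over by the previous one):
  55 = 1*38 + 17, so a_0 = 1.
  38 = 2*17 + 4, so a_1 = 2.
  17 = 4*4 + 1, so a_2 = 4.
  4 = 4*1 + 0, so a_3 = 4.
The remainder reaches 0 after 4 divisions, so the expansion has 4 partial quotients, read off in order.

[1; 2, 4, 4]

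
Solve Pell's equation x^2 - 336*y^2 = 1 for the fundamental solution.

(x, y) = (55, 3)

First expand sqrt(336) as a continued fraction. With x_i = (sqrt(336) + m_i)/d_i and (m_0, d_0) = (0, 1): a_0 = floor(sqrt(336)) = 18, since 18^2 = 324 <= 336 < 361 = 19^2.
Iterate m_{i+1} = d_i*a_i - m_i, d_{i+1} = (336 - m_{i+1}^2)/d_i, a_{i+1} = floor((a_0 + m_{i+1})/d_{i+1}):
  m_1 = 1*18 - 0 = 18, d_1 = (336 - 18^2)/1 = 12/1 = 12, a_1 = floor((18 + 18)/12) = 3.
  m_2 = 12*3 - 18 = 18, d_2 = (336 - 18^2)/12 = 12/12 = 1, a_2 = floor((18 + 18)/1) = 36.
  m_3 = 1*36 - 18 = 18, d_3 = (336 - 18^2)/1 = 12/1 = 12: (m_3, d_3) = (m_1, d_1) = (18, 12), so from here the quotients repeat a_1, a_2; the period length is 2.
So sqrt(336) = [18; (3, 36)] with period length k = 2.
k is even, so the fundamental solution of x^2 - 336y^2 = 1 is (p_{k-1}, q_{k-1}) = (p_1, q_1); compute convergents through index 1.
Convergents (p_i = a_i*p_{i-1} + p_{i-2}, q_i = a_i*q_{i-1} + q_{i-2} with p_{-2}=0, p_{-1}=1, q_{-2}=1, q_{-1}=0):
  i=0: a_0=18, p_0 = 18*1 + 0 = 18, q_0 = 18*0 + 1 = 1.
  i=1: a_1=3, p_1 = 3*18 + 1 = 55, q_1 = 3*1 + 0 = 3.
Check: 55^2 - 336*3^2 = 3025 - 3024 = 1, so (x, y) = (55, 3) solves the equation, and by the theorem it is the least positive solution.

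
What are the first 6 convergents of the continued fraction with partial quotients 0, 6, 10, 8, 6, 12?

0/1, 1/6, 10/61, 81/494, 496/3025, 6033/36794

Using the convergent recurrence p_i = a_i*p_{i-1} + p_{i-2}, q_i = a_i*q_{i-1} + q_{i-2} with p_{-2}=0, p_{-1}=1, q_{-2}=1, q_{-1}=0:
  i=0: a_0=0, p_0 = 0*1 + 0 = 0, q_0 = 0*0 + 1 = 1.
  i=1: a_1=6, p_1 = 6*0 + 1 = 1, q_1 = 6*1 + 0 = 6.
  i=2: a_2=10, p_2 = 10*1 + 0 = 10, q_2 = 10*6 + 1 = 61.
  i=3: a_3=8, p_3 = 8*10 + 1 = 81, q_3 = 8*61 + 6 = 494.
  i=4: a_4=6, p_4 = 6*81 + 10 = 496, q_4 = 6*494 + 61 = 3025.
  i=5: a_5=12, p_5 = 12*496 + 81 = 6033, q_5 = 12*3025 + 494 = 36794.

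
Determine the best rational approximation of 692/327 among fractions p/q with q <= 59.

91/43

Expand x = 692/327 as a continued fraction with the Euclidean algorithm:
  692 = 2*327 + 38, so a_0 = 2.
  327 = 8*38 + 23, so a_1 = 8.
  38 = 1*23 + 15, so a_2 = 1.
  23 = 1*15 + 8, so a_3 = 1.
  15 = 1*8 + 7, so a_4 = 1.
  8 = 1*7 + 1, so a_5 = 1.
  7 = 7*1 + 0, so a_6 = 7.
so x = [2; 8, 1, 1, 1, 1, 7].
Convergents (p_i = a_i*p_{i-1} + p_{i-2}, q_i = a_i*q_{i-1} + q_{i-2} with p_{-2}=0, p_{-1}=1, q_{-2}=1, q_{-1}=0), until the denominator exceeds 59:
  i=0: a_0=2, p_0 = 2*1 + 0 = 2, q_0 = 2*0 + 1 = 1.
  i=1: a_1=8, p_1 = 8*2 + 1 = 17, q_1 = 8*1 + 0 = 8.
  i=2: a_2=1, p_2 = 1*17 + 2 = 19, q_2 = 1*8 + 1 = 9.
  i=3: a_3=1, p_3 = 1*19 + 17 = 36, q_3 = 1*9 + 8 = 17.
  i=4: a_4=1, p_4 = 1*36 + 19 = 55, q_4 = 1*17 + 9 = 26.
  i=5: a_5=1, p_5 = 1*55 + 36 = 91, q_5 = 1*26 + 17 = 43.
  i=6: a_6=7, p_6 = 7*91 + 55 = 692, q_6 = 7*43 + 26 = 327.
q_6 = 327 > 59, so the last convergent with denominator <= 59 is p_5/q_5 = 91/43.
The closest fraction with denominator <= 59 is either p_5/q_5 or the intermediate fraction (k*p_5 + p_4)/(k*q_5 + q_4) with the largest k >= 1 whose denominator stays <= 59; these approach x as k grows, and every other convergent or intermediate fraction in range is farther away.
Largest k: floor((59 - q_4)/q_5) = floor((59 - 26)/43) = 0.
Since k = 0, no intermediate fraction beyond p_5/q_5 has denominator <= 59, so the convergent 91/43 is the closest (its error is |692*43 - 91*327|/(327*43) = 1/14061).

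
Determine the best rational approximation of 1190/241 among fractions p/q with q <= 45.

Expand x = 1190/241 as a continued fraction with the Euclidean algorithm:
  1190 = 4*241 + 226, so a_0 = 4.
  241 = 1*226 + 15, so a_1 = 1.
  226 = 15*15 + 1, so a_2 = 15.
  15 = 15*1 + 0, so a_3 = 15.
so x = [4; 1, 15, 15].
Convergents (p_i = a_i*p_{i-1} + p_{i-2}, q_i = a_i*q_{i-1} + q_{i-2} with p_{-2}=0, p_{-1}=1, q_{-2}=1, q_{-1}=0), until the denominator exceeds 45:
  i=0: a_0=4, p_0 = 4*1 + 0 = 4, q_0 = 4*0 + 1 = 1.
  i=1: a_1=1, p_1 = 1*4 + 1 = 5, q_1 = 1*1 + 0 = 1.
  i=2: a_2=15, p_2 = 15*5 + 4 = 79, q_2 = 15*1 + 1 = 16.
  i=3: a_3=15, p_3 = 15*79 + 5 = 1190, q_3 = 15*16 + 1 = 241.
q_3 = 241 > 45, so the last convergent with denominator <= 45 is p_2/q_2 = 79/16.
The closest fraction with denominator <= 45 is either p_2/q_2 or the intermediate fraction (k*p_2 + p_1)/(k*q_2 + q_1) with the largest k >= 1 whose denominator stays <= 45; these approach x as k grows, and every other convergent or intermediate fraction in range is farther away.
Largest k: floor((45 - q_1)/q_2) = floor((45 - 1)/16) = 2.
That gives (2*79 + 5)/(2*16 + 1) = 163/33.
Compare the errors: |x - 79/16| = |1190*16 - 79*241|/(241*16) = 1/3856, and |x - 163/33| = |1190*33 - 163*241|/(241*33) = 13/7953.
Cross-multiplying, 1*7953 = 7953 < 50128 = 13*3856, so 1/3856 is smaller: the convergent 79/16 is closer to x than 163/33.

79/16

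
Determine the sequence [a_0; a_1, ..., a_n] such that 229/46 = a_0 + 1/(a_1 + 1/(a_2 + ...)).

Run the Euclidean algorithm on 229 and 46; the successive quotients are the partial quotients a_0, a_1, ... (each step inverts the fractional part left over by the previous one):
  229 = 4*46 + 45, so a_0 = 4.
  46 = 1*45 + 1, so a_1 = 1.
  45 = 45*1 + 0, so a_2 = 45.
The remainder reaches 0 after 3 divisions, so the expansion has 3 partial quotients, read off in order.

[4; 1, 45]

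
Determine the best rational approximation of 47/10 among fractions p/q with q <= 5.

Expand x = 47/10 as a continued fraction with the Euclidean algorithm:
  47 = 4*10 + 7, so a_0 = 4.
  10 = 1*7 + 3, so a_1 = 1.
  7 = 2*3 + 1, so a_2 = 2.
  3 = 3*1 + 0, so a_3 = 3.
so x = [4; 1, 2, 3].
Convergents (p_i = a_i*p_{i-1} + p_{i-2}, q_i = a_i*q_{i-1} + q_{i-2} with p_{-2}=0, p_{-1}=1, q_{-2}=1, q_{-1}=0), until the denominator exceeds 5:
  i=0: a_0=4, p_0 = 4*1 + 0 = 4, q_0 = 4*0 + 1 = 1.
  i=1: a_1=1, p_1 = 1*4 + 1 = 5, q_1 = 1*1 + 0 = 1.
  i=2: a_2=2, p_2 = 2*5 + 4 = 14, q_2 = 2*1 + 1 = 3.
  i=3: a_3=3, p_3 = 3*14 + 5 = 47, q_3 = 3*3 + 1 = 10.
q_3 = 10 > 5, so the last convergent with denominator <= 5 is p_2/q_2 = 14/3.
The closest fraction with denominator <= 5 is either p_2/q_2 or the intermediate fraction (k*p_2 + p_1)/(k*q_2 + q_1) with the largest k >= 1 whose denominator stays <= 5; these approach x as k grows, and every other convergent or intermediate fraction in range is farther away.
Largest k: floor((5 - q_1)/q_2) = floor((5 - 1)/3) = 1.
That gives (1*14 + 5)/(1*3 + 1) = 19/4.
Compare the errors: |x - 14/3| = |47*3 - 14*10|/(10*3) = 1/30, and |x - 19/4| = |47*4 - 19*10|/(10*4) = 2/40.
Cross-multiplying, 1*40 = 40 < 60 = 2*30, so 1/30 is smaller: the convergent 14/3 is closer to x than 19/4.

14/3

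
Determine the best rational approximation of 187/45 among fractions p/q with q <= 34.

133/32

Expand x = 187/45 as a continued fraction with the Euclidean algorithm:
  187 = 4*45 + 7, so a_0 = 4.
  45 = 6*7 + 3, so a_1 = 6.
  7 = 2*3 + 1, so a_2 = 2.
  3 = 3*1 + 0, so a_3 = 3.
so x = [4; 6, 2, 3].
Convergents (p_i = a_i*p_{i-1} + p_{i-2}, q_i = a_i*q_{i-1} + q_{i-2} with p_{-2}=0, p_{-1}=1, q_{-2}=1, q_{-1}=0), until the denominator exceeds 34:
  i=0: a_0=4, p_0 = 4*1 + 0 = 4, q_0 = 4*0 + 1 = 1.
  i=1: a_1=6, p_1 = 6*4 + 1 = 25, q_1 = 6*1 + 0 = 6.
  i=2: a_2=2, p_2 = 2*25 + 4 = 54, q_2 = 2*6 + 1 = 13.
  i=3: a_3=3, p_3 = 3*54 + 25 = 187, q_3 = 3*13 + 6 = 45.
q_3 = 45 > 34, so the last convergent with denominator <= 34 is p_2/q_2 = 54/13.
The closest fraction with denominator <= 34 is either p_2/q_2 or the intermediate fraction (k*p_2 + p_1)/(k*q_2 + q_1) with the largest k >= 1 whose denominator stays <= 34; these approach x as k grows, and every other convergent or intermediate fraction in range is farther away.
Largest k: floor((34 - q_1)/q_2) = floor((34 - 6)/13) = 2.
That gives (2*54 + 25)/(2*13 + 6) = 133/32.
Compare the errors: |x - 54/13| = |187*13 - 54*45|/(45*13) = 1/585, and |x - 133/32| = |187*32 - 133*45|/(45*32) = 1/1440.
Cross-multiplying, 1*585 = 585 < 1440 = 1*1440, so 1/1440 is smaller: the intermediate fraction 133/32 is closer to x than 54/13.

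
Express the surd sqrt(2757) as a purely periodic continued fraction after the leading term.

Write x_i = (sqrt(2757) + m_i)/d_i with (m_0, d_0) = (0, 1). a_0 = floor(sqrt(2757)) = 52, since 52^2 = 2704 <= 2757 < 2809 = 53^2.
Iterate m_{i+1} = d_i*a_i - m_i, d_{i+1} = (2757 - m_{i+1}^2)/d_i, a_{i+1} = floor((a_0 + m_{i+1})/d_{i+1}):
  m_1 = 1*52 - 0 = 52, d_1 = (2757 - 52^2)/1 = 53/1 = 53, a_1 = floor((52 + 52)/53) = 1.
  m_2 = 53*1 - 52 = 1, d_2 = (2757 - 1^2)/53 = 2756/53 = 52, a_2 = floor((52 + 1)/52) = 1.
  m_3 = 52*1 - 1 = 51, d_3 = (2757 - 51^2)/52 = 156/52 = 3, a_3 = floor((52 + 51)/3) = 34.
  m_4 = 3*34 - 51 = 51, d_4 = (2757 - 51^2)/3 = 156/3 = 52, a_4 = floor((52 + 51)/52) = 1.
  m_5 = 52*1 - 51 = 1, d_5 = (2757 - 1^2)/52 = 2756/52 = 53, a_5 = floor((52 + 1)/53) = 1.
  m_6 = 53*1 - 1 = 52, d_6 = (2757 - 52^2)/53 = 53/53 = 1, a_6 = floor((52 + 52)/1) = 104.
  m_7 = 1*104 - 52 = 52, d_7 = (2757 - 52^2)/1 = 53/1 = 53: (m_7, d_7) = (m_1, d_1) = (52, 53), so from here the quotients repeat a_1, ..., a_6; the period length is 6.
Hence the expansion of sqrt(2757) is a_0 = 52 followed by the repeating block 1, 1, 34, 1, 1, 104 (period 6).

[52; (1, 1, 34, 1, 1, 104)]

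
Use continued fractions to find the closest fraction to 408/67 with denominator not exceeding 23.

Expand x = 408/67 as a continued fraction with the Euclidean algorithm:
  408 = 6*67 + 6, so a_0 = 6.
  67 = 11*6 + 1, so a_1 = 11.
  6 = 6*1 + 0, so a_2 = 6.
so x = [6; 11, 6].
Convergents (p_i = a_i*p_{i-1} + p_{i-2}, q_i = a_i*q_{i-1} + q_{i-2} with p_{-2}=0, p_{-1}=1, q_{-2}=1, q_{-1}=0), until the denominator exceeds 23:
  i=0: a_0=6, p_0 = 6*1 + 0 = 6, q_0 = 6*0 + 1 = 1.
  i=1: a_1=11, p_1 = 11*6 + 1 = 67, q_1 = 11*1 + 0 = 11.
  i=2: a_2=6, p_2 = 6*67 + 6 = 408, q_2 = 6*11 + 1 = 67.
q_2 = 67 > 23, so the last convergent with denominator <= 23 is p_1/q_1 = 67/11.
The closest fraction with denominator <= 23 is either p_1/q_1 or the intermediate fraction (k*p_1 + p_0)/(k*q_1 + q_0) with the largest k >= 1 whose denominator stays <= 23; these approach x as k grows, and every other convergent or intermediate fraction in range is farther away.
Largest k: floor((23 - q_0)/q_1) = floor((23 - 1)/11) = 2.
That gives (2*67 + 6)/(2*11 + 1) = 140/23.
Compare the errors: |x - 67/11| = |408*11 - 67*67|/(67*11) = 1/737, and |x - 140/23| = |408*23 - 140*67|/(67*23) = 4/1541.
Cross-multiplying, 1*1541 = 1541 < 2948 = 4*737, so 1/737 is smaller: the convergent 67/11 is closer to x than 140/23.

67/11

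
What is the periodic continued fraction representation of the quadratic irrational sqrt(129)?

[11; (2, 1, 3, 1, 6, 1, 3, 1, 2, 22)]

Write x_i = (sqrt(129) + m_i)/d_i with (m_0, d_0) = (0, 1). a_0 = floor(sqrt(129)) = 11, since 11^2 = 121 <= 129 < 144 = 12^2.
Iterate m_{i+1} = d_i*a_i - m_i, d_{i+1} = (129 - m_{i+1}^2)/d_i, a_{i+1} = floor((a_0 + m_{i+1})/d_{i+1}):
  m_1 = 1*11 - 0 = 11, d_1 = (129 - 11^2)/1 = 8/1 = 8, a_1 = floor((11 + 11)/8) = 2.
  m_2 = 8*2 - 11 = 5, d_2 = (129 - 5^2)/8 = 104/8 = 13, a_2 = floor((11 + 5)/13) = 1.
  m_3 = 13*1 - 5 = 8, d_3 = (129 - 8^2)/13 = 65/13 = 5, a_3 = floor((11 + 8)/5) = 3.
  m_4 = 5*3 - 8 = 7, d_4 = (129 - 7^2)/5 = 80/5 = 16, a_4 = floor((11 + 7)/16) = 1.
  m_5 = 16*1 - 7 = 9, d_5 = (129 - 9^2)/16 = 48/16 = 3, a_5 = floor((11 + 9)/3) = 6.
  m_6 = 3*6 - 9 = 9, d_6 = (129 - 9^2)/3 = 48/3 = 16, a_6 = floor((11 + 9)/16) = 1.
  m_7 = 16*1 - 9 = 7, d_7 = (129 - 7^2)/16 = 80/16 = 5, a_7 = floor((11 + 7)/5) = 3.
  m_8 = 5*3 - 7 = 8, d_8 = (129 - 8^2)/5 = 65/5 = 13, a_8 = floor((11 + 8)/13) = 1.
  m_9 = 13*1 - 8 = 5, d_9 = (129 - 5^2)/13 = 104/13 = 8, a_9 = floor((11 + 5)/8) = 2.
  m_10 = 8*2 - 5 = 11, d_10 = (129 - 11^2)/8 = 8/8 = 1, a_10 = floor((11 + 11)/1) = 22.
  m_11 = 1*22 - 11 = 11, d_11 = (129 - 11^2)/1 = 8/1 = 8: (m_11, d_11) = (m_1, d_1) = (11, 8), so from here the quotients repeat a_1, ..., a_10; the period length is 10.
Hence the expansion of sqrt(129) is a_0 = 11 followed by the repeating block 2, 1, 3, 1, 6, 1, 3, 1, 2, 22 (period 10).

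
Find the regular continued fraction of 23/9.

[2; 1, 1, 4]

Run the Euclidean algorithm on 23 and 9; the successive quotients are the partial quotients a_0, a_1, ... (each step inverts the fractional part left over by the previous one):
  23 = 2*9 + 5, so a_0 = 2.
  9 = 1*5 + 4, so a_1 = 1.
  5 = 1*4 + 1, so a_2 = 1.
  4 = 4*1 + 0, so a_3 = 4.
The remainder reaches 0 after 4 divisions, so the expansion has 4 partial quotients, read off in order.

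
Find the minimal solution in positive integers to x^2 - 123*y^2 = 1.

(x, y) = (122, 11)

First expand sqrt(123) as a continued fraction. With x_i = (sqrt(123) + m_i)/d_i and (m_0, d_0) = (0, 1): a_0 = floor(sqrt(123)) = 11, since 11^2 = 121 <= 123 < 144 = 12^2.
Iterate m_{i+1} = d_i*a_i - m_i, d_{i+1} = (123 - m_{i+1}^2)/d_i, a_{i+1} = floor((a_0 + m_{i+1})/d_{i+1}):
  m_1 = 1*11 - 0 = 11, d_1 = (123 - 11^2)/1 = 2/1 = 2, a_1 = floor((11 + 11)/2) = 11.
  m_2 = 2*11 - 11 = 11, d_2 = (123 - 11^2)/2 = 2/2 = 1, a_2 = floor((11 + 11)/1) = 22.
  m_3 = 1*22 - 11 = 11, d_3 = (123 - 11^2)/1 = 2/1 = 2: (m_3, d_3) = (m_1, d_1) = (11, 2), so from here the quotients repeat a_1, a_2; the period length is 2.
So sqrt(123) = [11; (11, 22)] with period length k = 2.
k is even, so the fundamental solution of x^2 - 123y^2 = 1 is (p_{k-1}, q_{k-1}) = (p_1, q_1); compute convergents through index 1.
Convergents (p_i = a_i*p_{i-1} + p_{i-2}, q_i = a_i*q_{i-1} + q_{i-2} with p_{-2}=0, p_{-1}=1, q_{-2}=1, q_{-1}=0):
  i=0: a_0=11, p_0 = 11*1 + 0 = 11, q_0 = 11*0 + 1 = 1.
  i=1: a_1=11, p_1 = 11*11 + 1 = 122, q_1 = 11*1 + 0 = 11.
Check: 122^2 - 123*11^2 = 14884 - 14883 = 1, so (x, y) = (122, 11) solves the equation, and by the theorem it is the least positive solution.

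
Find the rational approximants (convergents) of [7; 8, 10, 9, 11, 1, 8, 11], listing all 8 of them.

Using the convergent recurrence p_i = a_i*p_{i-1} + p_{i-2}, q_i = a_i*q_{i-1} + q_{i-2} with p_{-2}=0, p_{-1}=1, q_{-2}=1, q_{-1}=0:
  i=0: a_0=7, p_0 = 7*1 + 0 = 7, q_0 = 7*0 + 1 = 1.
  i=1: a_1=8, p_1 = 8*7 + 1 = 57, q_1 = 8*1 + 0 = 8.
  i=2: a_2=10, p_2 = 10*57 + 7 = 577, q_2 = 10*8 + 1 = 81.
  i=3: a_3=9, p_3 = 9*577 + 57 = 5250, q_3 = 9*81 + 8 = 737.
  i=4: a_4=11, p_4 = 11*5250 + 577 = 58327, q_4 = 11*737 + 81 = 8188.
  i=5: a_5=1, p_5 = 1*58327 + 5250 = 63577, q_5 = 1*8188 + 737 = 8925.
  i=6: a_6=8, p_6 = 8*63577 + 58327 = 566943, q_6 = 8*8925 + 8188 = 79588.
  i=7: a_7=11, p_7 = 11*566943 + 63577 = 6299950, q_7 = 11*79588 + 8925 = 884393.

7/1, 57/8, 577/81, 5250/737, 58327/8188, 63577/8925, 566943/79588, 6299950/884393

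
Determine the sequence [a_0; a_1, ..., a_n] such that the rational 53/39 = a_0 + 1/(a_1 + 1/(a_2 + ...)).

[1; 2, 1, 3, 1, 2]

Run the Euclidean algorithm on 53 and 39; the successive quotients are the partial quotients a_0, a_1, ... (each step inverts the fractional part left over by the previous one):
  53 = 1*39 + 14, so a_0 = 1.
  39 = 2*14 + 11, so a_1 = 2.
  14 = 1*11 + 3, so a_2 = 1.
  11 = 3*3 + 2, so a_3 = 3.
  3 = 1*2 + 1, so a_4 = 1.
  2 = 2*1 + 0, so a_5 = 2.
The remainder reaches 0 after 6 divisions, so the expansion has 6 partial quotients, read off in order.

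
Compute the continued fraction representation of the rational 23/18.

Run the Euclidean algorithm on 23 and 18; the successive quotients are the partial quotients a_0, a_1, ... (each step inverts the fractional part left over by the previous one):
  23 = 1*18 + 5, so a_0 = 1.
  18 = 3*5 + 3, so a_1 = 3.
  5 = 1*3 + 2, so a_2 = 1.
  3 = 1*2 + 1, so a_3 = 1.
  2 = 2*1 + 0, so a_4 = 2.
The remainder reaches 0 after 5 divisions, so the expansion has 5 partial quotients, read off in order.

[1; 3, 1, 1, 2]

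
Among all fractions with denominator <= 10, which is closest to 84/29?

Expand x = 84/29 as a continued fraction with the Euclidean algorithm:
  84 = 2*29 + 26, so a_0 = 2.
  29 = 1*26 + 3, so a_1 = 1.
  26 = 8*3 + 2, so a_2 = 8.
  3 = 1*2 + 1, so a_3 = 1.
  2 = 2*1 + 0, so a_4 = 2.
so x = [2; 1, 8, 1, 2].
Convergents (p_i = a_i*p_{i-1} + p_{i-2}, q_i = a_i*q_{i-1} + q_{i-2} with p_{-2}=0, p_{-1}=1, q_{-2}=1, q_{-1}=0), until the denominator exceeds 10:
  i=0: a_0=2, p_0 = 2*1 + 0 = 2, q_0 = 2*0 + 1 = 1.
  i=1: a_1=1, p_1 = 1*2 + 1 = 3, q_1 = 1*1 + 0 = 1.
  i=2: a_2=8, p_2 = 8*3 + 2 = 26, q_2 = 8*1 + 1 = 9.
  i=3: a_3=1, p_3 = 1*26 + 3 = 29, q_3 = 1*9 + 1 = 10.
  i=4: a_4=2, p_4 = 2*29 + 26 = 84, q_4 = 2*10 + 9 = 29.
q_4 = 29 > 10, so the last convergent with denominator <= 10 is p_3/q_3 = 29/10.
The closest fraction with denominator <= 10 is either p_3/q_3 or the intermediate fraction (k*p_3 + p_2)/(k*q_3 + q_2) with the largest k >= 1 whose denominator stays <= 10; these approach x as k grows, and every other convergent or intermediate fraction in range is farther away.
Largest k: floor((10 - q_2)/q_3) = floor((10 - 9)/10) = 0.
Since k = 0, no intermediate fraction beyond p_3/q_3 has denominator <= 10, so the convergent 29/10 is the closest (its error is |84*10 - 29*29|/(29*10) = 1/290).

29/10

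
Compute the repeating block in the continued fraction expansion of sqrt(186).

Write x_i = (sqrt(186) + m_i)/d_i with (m_0, d_0) = (0, 1). a_0 = floor(sqrt(186)) = 13, since 13^2 = 169 <= 186 < 196 = 14^2.
Iterate m_{i+1} = d_i*a_i - m_i, d_{i+1} = (186 - m_{i+1}^2)/d_i, a_{i+1} = floor((a_0 + m_{i+1})/d_{i+1}):
  m_1 = 1*13 - 0 = 13, d_1 = (186 - 13^2)/1 = 17/1 = 17, a_1 = floor((13 + 13)/17) = 1.
  m_2 = 17*1 - 13 = 4, d_2 = (186 - 4^2)/17 = 170/17 = 10, a_2 = floor((13 + 4)/10) = 1.
  m_3 = 10*1 - 4 = 6, d_3 = (186 - 6^2)/10 = 150/10 = 15, a_3 = floor((13 + 6)/15) = 1.
  m_4 = 15*1 - 6 = 9, d_4 = (186 - 9^2)/15 = 105/15 = 7, a_4 = floor((13 + 9)/7) = 3.
  m_5 = 7*3 - 9 = 12, d_5 = (186 - 12^2)/7 = 42/7 = 6, a_5 = floor((13 + 12)/6) = 4.
  m_6 = 6*4 - 12 = 12, d_6 = (186 - 12^2)/6 = 42/6 = 7, a_6 = floor((13 + 12)/7) = 3.
  m_7 = 7*3 - 12 = 9, d_7 = (186 - 9^2)/7 = 105/7 = 15, a_7 = floor((13 + 9)/15) = 1.
  m_8 = 15*1 - 9 = 6, d_8 = (186 - 6^2)/15 = 150/15 = 10, a_8 = floor((13 + 6)/10) = 1.
  m_9 = 10*1 - 6 = 4, d_9 = (186 - 4^2)/10 = 170/10 = 17, a_9 = floor((13 + 4)/17) = 1.
  m_10 = 17*1 - 4 = 13, d_10 = (186 - 13^2)/17 = 17/17 = 1, a_10 = floor((13 + 13)/1) = 26.
  m_11 = 1*26 - 13 = 13, d_11 = (186 - 13^2)/1 = 17/1 = 17: (m_11, d_11) = (m_1, d_1) = (13, 17), so from here the quotients repeat a_1, ..., a_10; the period length is 10.
Hence the expansion of sqrt(186) is a_0 = 13 followed by the repeating block 1, 1, 1, 3, 4, 3, 1, 1, 1, 26 (period 10).

[13; (1, 1, 1, 3, 4, 3, 1, 1, 1, 26)]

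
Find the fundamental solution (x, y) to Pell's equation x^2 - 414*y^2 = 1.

(x, y) = (24335, 1196)

First expand sqrt(414) as a continued fraction. With x_i = (sqrt(414) + m_i)/d_i and (m_0, d_0) = (0, 1): a_0 = floor(sqrt(414)) = 20, since 20^2 = 400 <= 414 < 441 = 21^2.
Iterate m_{i+1} = d_i*a_i - m_i, d_{i+1} = (414 - m_{i+1}^2)/d_i, a_{i+1} = floor((a_0 + m_{i+1})/d_{i+1}):
  m_1 = 1*20 - 0 = 20, d_1 = (414 - 20^2)/1 = 14/1 = 14, a_1 = floor((20 + 20)/14) = 2.
  m_2 = 14*2 - 20 = 8, d_2 = (414 - 8^2)/14 = 350/14 = 25, a_2 = floor((20 + 8)/25) = 1.
  m_3 = 25*1 - 8 = 17, d_3 = (414 - 17^2)/25 = 125/25 = 5, a_3 = floor((20 + 17)/5) = 7.
  m_4 = 5*7 - 17 = 18, d_4 = (414 - 18^2)/5 = 90/5 = 18, a_4 = floor((20 + 18)/18) = 2.
  m_5 = 18*2 - 18 = 18, d_5 = (414 - 18^2)/18 = 90/18 = 5, a_5 = floor((20 + 18)/5) = 7.
  m_6 = 5*7 - 18 = 17, d_6 = (414 - 17^2)/5 = 125/5 = 25, a_6 = floor((20 + 17)/25) = 1.
  m_7 = 25*1 - 17 = 8, d_7 = (414 - 8^2)/25 = 350/25 = 14, a_7 = floor((20 + 8)/14) = 2.
  m_8 = 14*2 - 8 = 20, d_8 = (414 - 20^2)/14 = 14/14 = 1, a_8 = floor((20 + 20)/1) = 40.
  m_9 = 1*40 - 20 = 20, d_9 = (414 - 20^2)/1 = 14/1 = 14: (m_9, d_9) = (m_1, d_1) = (20, 14), so from here the quotients repeat a_1, ..., a_8; the period length is 8.
So sqrt(414) = [20; (2, 1, 7, 2, 7, 1, 2, 40)] with period length k = 8.
k is even, so the fundamental solution of x^2 - 414y^2 = 1 is (p_{k-1}, q_{k-1}) = (p_7, q_7); compute convergents through index 7.
Convergents (p_i = a_i*p_{i-1} + p_{i-2}, q_i = a_i*q_{i-1} + q_{i-2} with p_{-2}=0, p_{-1}=1, q_{-2}=1, q_{-1}=0):
  i=0: a_0=20, p_0 = 20*1 + 0 = 20, q_0 = 20*0 + 1 = 1.
  i=1: a_1=2, p_1 = 2*20 + 1 = 41, q_1 = 2*1 + 0 = 2.
  i=2: a_2=1, p_2 = 1*41 + 20 = 61, q_2 = 1*2 + 1 = 3.
  i=3: a_3=7, p_3 = 7*61 + 41 = 468, q_3 = 7*3 + 2 = 23.
  i=4: a_4=2, p_4 = 2*468 + 61 = 997, q_4 = 2*23 + 3 = 49.
  i=5: a_5=7, p_5 = 7*997 + 468 = 7447, q_5 = 7*49 + 23 = 366.
  i=6: a_6=1, p_6 = 1*7447 + 997 = 8444, q_6 = 1*366 + 49 = 415.
  i=7: a_7=2, p_7 = 2*8444 + 7447 = 24335, q_7 = 2*415 + 366 = 1196.
Check: 24335^2 - 414*1196^2 = 592192225 - 592192224 = 1, so (x, y) = (24335, 1196) solves the equation, and by the theorem it is the least positive solution.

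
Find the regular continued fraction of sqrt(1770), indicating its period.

[42; (14, 84)]

Write x_i = (sqrt(1770) + m_i)/d_i with (m_0, d_0) = (0, 1). a_0 = floor(sqrt(1770)) = 42, since 42^2 = 1764 <= 1770 < 1849 = 43^2.
Iterate m_{i+1} = d_i*a_i - m_i, d_{i+1} = (1770 - m_{i+1}^2)/d_i, a_{i+1} = floor((a_0 + m_{i+1})/d_{i+1}):
  m_1 = 1*42 - 0 = 42, d_1 = (1770 - 42^2)/1 = 6/1 = 6, a_1 = floor((42 + 42)/6) = 14.
  m_2 = 6*14 - 42 = 42, d_2 = (1770 - 42^2)/6 = 6/6 = 1, a_2 = floor((42 + 42)/1) = 84.
  m_3 = 1*84 - 42 = 42, d_3 = (1770 - 42^2)/1 = 6/1 = 6: (m_3, d_3) = (m_1, d_1) = (42, 6), so from here the quotients repeat a_1, a_2; the period length is 2.
Hence the expansion of sqrt(1770) is a_0 = 42 followed by the repeating block 14, 84 (period 2).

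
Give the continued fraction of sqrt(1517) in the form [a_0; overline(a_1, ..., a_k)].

Write x_i = (sqrt(1517) + m_i)/d_i with (m_0, d_0) = (0, 1). a_0 = floor(sqrt(1517)) = 38, since 38^2 = 1444 <= 1517 < 1521 = 39^2.
Iterate m_{i+1} = d_i*a_i - m_i, d_{i+1} = (1517 - m_{i+1}^2)/d_i, a_{i+1} = floor((a_0 + m_{i+1})/d_{i+1}):
  m_1 = 1*38 - 0 = 38, d_1 = (1517 - 38^2)/1 = 73/1 = 73, a_1 = floor((38 + 38)/73) = 1.
  m_2 = 73*1 - 38 = 35, d_2 = (1517 - 35^2)/73 = 292/73 = 4, a_2 = floor((38 + 35)/4) = 18.
  m_3 = 4*18 - 35 = 37, d_3 = (1517 - 37^2)/4 = 148/4 = 37, a_3 = floor((38 + 37)/37) = 2.
  m_4 = 37*2 - 37 = 37, d_4 = (1517 - 37^2)/37 = 148/37 = 4, a_4 = floor((38 + 37)/4) = 18.
  m_5 = 4*18 - 37 = 35, d_5 = (1517 - 35^2)/4 = 292/4 = 73, a_5 = floor((38 + 35)/73) = 1.
  m_6 = 73*1 - 35 = 38, d_6 = (1517 - 38^2)/73 = 73/73 = 1, a_6 = floor((38 + 38)/1) = 76.
  m_7 = 1*76 - 38 = 38, d_7 = (1517 - 38^2)/1 = 73/1 = 73: (m_7, d_7) = (m_1, d_1) = (38, 73), so from here the quotients repeat a_1, ..., a_6; the period length is 6.
Hence the expansion of sqrt(1517) is a_0 = 38 followed by the repeating block 1, 18, 2, 18, 1, 76 (period 6).

[38; overline(1, 18, 2, 18, 1, 76)]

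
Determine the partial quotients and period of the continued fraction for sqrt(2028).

[45; (30, 90)]

Write x_i = (sqrt(2028) + m_i)/d_i with (m_0, d_0) = (0, 1). a_0 = floor(sqrt(2028)) = 45, since 45^2 = 2025 <= 2028 < 2116 = 46^2.
Iterate m_{i+1} = d_i*a_i - m_i, d_{i+1} = (2028 - m_{i+1}^2)/d_i, a_{i+1} = floor((a_0 + m_{i+1})/d_{i+1}):
  m_1 = 1*45 - 0 = 45, d_1 = (2028 - 45^2)/1 = 3/1 = 3, a_1 = floor((45 + 45)/3) = 30.
  m_2 = 3*30 - 45 = 45, d_2 = (2028 - 45^2)/3 = 3/3 = 1, a_2 = floor((45 + 45)/1) = 90.
  m_3 = 1*90 - 45 = 45, d_3 = (2028 - 45^2)/1 = 3/1 = 3: (m_3, d_3) = (m_1, d_1) = (45, 3), so from here the quotients repeat a_1, a_2; the period length is 2.
Hence the expansion of sqrt(2028) is a_0 = 45 followed by the repeating block 30, 90 (period 2).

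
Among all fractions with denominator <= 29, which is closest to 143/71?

2/1

Expand x = 143/71 as a continued fraction with the Euclidean algorithm:
  143 = 2*71 + 1, so a_0 = 2.
  71 = 71*1 + 0, so a_1 = 71.
so x = [2; 71].
Convergents (p_i = a_i*p_{i-1} + p_{i-2}, q_i = a_i*q_{i-1} + q_{i-2} with p_{-2}=0, p_{-1}=1, q_{-2}=1, q_{-1}=0), until the denominator exceeds 29:
  i=0: a_0=2, p_0 = 2*1 + 0 = 2, q_0 = 2*0 + 1 = 1.
  i=1: a_1=71, p_1 = 71*2 + 1 = 143, q_1 = 71*1 + 0 = 71.
q_1 = 71 > 29, so the last convergent with denominator <= 29 is p_0/q_0 = 2/1.
The closest fraction with denominator <= 29 is either p_0/q_0 or the intermediate fraction (k*p_0 + p_{-1})/(k*q_0 + q_{-1}) with the largest k >= 1 whose denominator stays <= 29; these approach x as k grows, and every other convergent or intermediate fraction in range is farther away.
Largest k: floor((29 - q_{-1})/q_0) = floor((29 - 0)/1) = 29 (using the seeds p_{-1} = 1, q_{-1} = 0).
That gives (29*2 + 1)/(29*1 + 0) = 59/29.
Compare the errors: |x - 2/1| = |143*1 - 2*71|/(71*1) = 1/71, and |x - 59/29| = |143*29 - 59*71|/(71*29) = 42/2059.
Cross-multiplying, 1*2059 = 2059 < 2982 = 42*71, so 1/71 is smaller: the convergent 2/1 is closer to x than 59/29.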